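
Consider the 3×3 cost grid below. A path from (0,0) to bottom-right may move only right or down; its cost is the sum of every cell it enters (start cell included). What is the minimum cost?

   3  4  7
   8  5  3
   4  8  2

17

One optimal route is (0,0) → (0,1) → (1,1) → (1,2) → (2,2).
Its cost is 3 + 4 + 5 + 3 + 2 = 17.
(Top row then right column would cost 19.)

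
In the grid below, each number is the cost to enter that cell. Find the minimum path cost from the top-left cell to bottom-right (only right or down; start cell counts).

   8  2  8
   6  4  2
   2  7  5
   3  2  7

28

One optimal route is (0,0) → (0,1) → (1,1) → (1,2) → (2,2) → (3,2).
Its cost is 8 + 2 + 4 + 2 + 5 + 7 = 28.
For comparison, the top-then-right route costs 32.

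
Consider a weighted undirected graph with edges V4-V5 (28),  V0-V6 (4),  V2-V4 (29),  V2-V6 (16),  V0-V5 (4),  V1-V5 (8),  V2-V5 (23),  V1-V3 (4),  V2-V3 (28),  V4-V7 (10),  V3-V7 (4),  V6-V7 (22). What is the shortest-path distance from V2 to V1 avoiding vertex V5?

Candidate routes:
V2→V6→V7→V3→V1: 16 + 22 + 4 + 4 = 46
V2→V4→V7→V3→V1: 29 + 10 + 4 + 4 = 47
V2→V3→V1: 28 + 4 = 32
Best route has total 32.

32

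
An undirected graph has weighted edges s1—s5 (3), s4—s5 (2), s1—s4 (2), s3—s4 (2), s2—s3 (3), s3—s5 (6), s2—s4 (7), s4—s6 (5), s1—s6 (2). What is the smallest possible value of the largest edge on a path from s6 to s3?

2

A few of the s6→s3 routes:
s6-s1-s5-s4-s3: max(2, 3, 2, 2) = 3
s6-s1-s5-s3: max(2, 3, 6) = 6
s6-s4-s5-s3: max(5, 2, 6) = 6
s6-s1-s4-s3: max(2, 2, 2) = 2
s6-s1-s4-s5-s3: max(2, 2, 2, 6) = 6
s6-s4-s3: max(5, 2) = 5
Best route has worst link 2.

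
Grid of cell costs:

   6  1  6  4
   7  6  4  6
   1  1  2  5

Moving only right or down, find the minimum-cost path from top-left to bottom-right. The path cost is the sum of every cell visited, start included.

21

Cheapest: (0,0) → (0,1) → (1,1) → (2,1) → (2,2) → (2,3)
  6 + 1 + 6 + 1 + 2 + 5 = 21
For comparison, the top-then-right route costs 28.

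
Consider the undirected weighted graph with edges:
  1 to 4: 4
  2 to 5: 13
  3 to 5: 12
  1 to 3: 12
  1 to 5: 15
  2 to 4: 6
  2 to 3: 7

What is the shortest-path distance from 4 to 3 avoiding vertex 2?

Candidate routes:
4-1-3: 4 + 12 = 16
4-1-5-3: 4 + 15 + 12 = 31
Best route has total 16.

16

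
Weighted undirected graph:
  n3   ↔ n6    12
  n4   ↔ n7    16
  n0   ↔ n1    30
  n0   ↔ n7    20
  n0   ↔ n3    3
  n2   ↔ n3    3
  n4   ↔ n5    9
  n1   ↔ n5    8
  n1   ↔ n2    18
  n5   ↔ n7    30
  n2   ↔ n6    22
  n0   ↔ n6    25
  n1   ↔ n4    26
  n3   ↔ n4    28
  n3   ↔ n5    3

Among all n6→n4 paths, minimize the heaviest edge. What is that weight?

12

Checking several routes:
n6 → n3 → n0 → n7 → n4: max(12, 3, 20, 16) = 20
n6 → n3 → n2 → n1 → n5 → n4: max(12, 3, 18, 8, 9) = 18
n6 → n2 → n1 → n5 → n3 → n0 → n7 → n4: max(22, 18, 8, 3, 3, 20, 16) = 22
n6 → n2 → n1 → n5 → n4: max(22, 18, 8, 9) = 22
n6 → n3 → n5 → n4: max(12, 3, 9) = 12
Best route has worst link 12.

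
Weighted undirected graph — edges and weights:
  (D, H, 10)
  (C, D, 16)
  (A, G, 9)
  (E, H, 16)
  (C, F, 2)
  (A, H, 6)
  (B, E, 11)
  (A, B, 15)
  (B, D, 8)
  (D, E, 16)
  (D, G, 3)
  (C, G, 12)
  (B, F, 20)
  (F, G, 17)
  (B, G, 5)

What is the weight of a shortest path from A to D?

12

Comparing a few candidate routes:
A-G-B-D: 9 + 5 + 8 = 22
A-B-G-D: 15 + 5 + 3 = 23
A-G-D: 9 + 3 = 12
A-B-D: 15 + 8 = 23
A-H-D: 6 + 10 = 16
The minimum is 12.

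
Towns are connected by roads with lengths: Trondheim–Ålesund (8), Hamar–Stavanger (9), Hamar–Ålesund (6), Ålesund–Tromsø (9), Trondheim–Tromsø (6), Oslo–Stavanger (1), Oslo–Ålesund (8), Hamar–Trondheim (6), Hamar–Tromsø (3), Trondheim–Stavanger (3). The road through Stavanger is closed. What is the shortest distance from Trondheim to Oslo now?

16

Routes from Trondheim to Oslo avoiding Stavanger:
Trondheim -> Tromsø -> Ålesund -> Oslo: 6 + 9 + 8 = 23
Trondheim -> Tromsø -> Hamar -> Ålesund -> Oslo: 6 + 3 + 6 + 8 = 23
Trondheim -> Hamar -> Tromsø -> Ålesund -> Oslo: 6 + 3 + 9 + 8 = 26
Trondheim -> Hamar -> Ålesund -> Oslo: 6 + 6 + 8 = 20
Trondheim -> Ålesund -> Oslo: 8 + 8 = 16
Shortest: 16.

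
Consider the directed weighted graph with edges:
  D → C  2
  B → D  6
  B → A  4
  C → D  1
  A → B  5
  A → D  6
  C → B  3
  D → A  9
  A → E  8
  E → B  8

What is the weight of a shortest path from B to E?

Routes from B to E:
B→D→A→E: 6 + 9 + 8 = 23
B→A→E: 4 + 8 = 12
The minimum is 12.

12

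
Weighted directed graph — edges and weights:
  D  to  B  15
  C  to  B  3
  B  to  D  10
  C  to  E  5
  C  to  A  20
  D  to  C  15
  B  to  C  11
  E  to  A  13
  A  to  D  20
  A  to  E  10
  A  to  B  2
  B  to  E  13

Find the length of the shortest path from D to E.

Checking several routes:
D→C→E: 15 + 5 = 20
D→B→E: 15 + 13 = 28
D→C→B→E: 15 + 3 + 13 = 31
The minimum is 20.

20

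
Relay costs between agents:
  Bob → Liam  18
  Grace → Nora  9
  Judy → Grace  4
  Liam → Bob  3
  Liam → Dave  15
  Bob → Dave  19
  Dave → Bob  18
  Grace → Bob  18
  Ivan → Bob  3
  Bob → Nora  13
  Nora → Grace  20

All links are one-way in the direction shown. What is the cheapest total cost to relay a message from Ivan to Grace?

Routes from Ivan to Grace:
Ivan -> Bob -> Nora -> Grace: 3 + 13 + 20 = 36
Shortest: 36.

36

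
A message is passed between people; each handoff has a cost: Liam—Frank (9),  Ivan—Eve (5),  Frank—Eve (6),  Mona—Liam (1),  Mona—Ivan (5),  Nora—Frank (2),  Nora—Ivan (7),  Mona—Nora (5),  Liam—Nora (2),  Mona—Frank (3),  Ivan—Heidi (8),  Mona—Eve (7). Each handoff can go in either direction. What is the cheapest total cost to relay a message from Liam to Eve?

Comparing a few candidate routes:
Liam-Nora-Frank-Eve: 2 + 2 + 6 = 10
Liam-Mona-Frank-Eve: 1 + 3 + 6 = 10
Liam-Mona-Nora-Frank-Eve: 1 + 5 + 2 + 6 = 14
Liam-Nora-Frank-Mona-Eve: 2 + 2 + 3 + 7 = 14
Liam-Mona-Eve: 1 + 7 = 8
Liam-Mona-Ivan-Eve: 1 + 5 + 5 = 11
The minimum is 8.

8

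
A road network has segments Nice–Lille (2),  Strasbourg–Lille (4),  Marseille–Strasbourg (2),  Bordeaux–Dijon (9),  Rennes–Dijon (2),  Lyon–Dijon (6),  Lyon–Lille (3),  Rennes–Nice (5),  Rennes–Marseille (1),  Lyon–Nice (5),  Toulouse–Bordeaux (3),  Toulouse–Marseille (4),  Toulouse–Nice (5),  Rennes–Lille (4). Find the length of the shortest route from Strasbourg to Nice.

Comparing a few candidate routes:
Strasbourg → Lille → Rennes → Nice: 4 + 4 + 5 = 13
Strasbourg → Lille → Lyon → Nice: 4 + 3 + 5 = 12
Strasbourg → Marseille → Rennes → Nice: 2 + 1 + 5 = 8
Strasbourg → Lille → Nice: 4 + 2 = 6
Strasbourg → Marseille → Toulouse → Nice: 2 + 4 + 5 = 11
Strasbourg → Marseille → Rennes → Lille → Nice: 2 + 1 + 4 + 2 = 9
The minimum is 6 mi.

6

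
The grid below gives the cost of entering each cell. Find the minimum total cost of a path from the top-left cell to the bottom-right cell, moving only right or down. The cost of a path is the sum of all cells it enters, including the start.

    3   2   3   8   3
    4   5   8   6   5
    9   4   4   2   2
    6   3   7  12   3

One optimal route is (0,0) → (0,1) → (1,1) → (2,1) → (2,2) → (2,3) → (2,4) → (3,4).
Its cost is 3 + 2 + 5 + 4 + 4 + 2 + 2 + 3 = 25.

25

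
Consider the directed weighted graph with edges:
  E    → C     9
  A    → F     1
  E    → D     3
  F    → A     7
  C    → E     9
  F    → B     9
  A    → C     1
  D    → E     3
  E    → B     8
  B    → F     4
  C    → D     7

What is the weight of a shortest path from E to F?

12

Candidate routes:
E - B - F: 8 + 4 = 12
Best route has total 12.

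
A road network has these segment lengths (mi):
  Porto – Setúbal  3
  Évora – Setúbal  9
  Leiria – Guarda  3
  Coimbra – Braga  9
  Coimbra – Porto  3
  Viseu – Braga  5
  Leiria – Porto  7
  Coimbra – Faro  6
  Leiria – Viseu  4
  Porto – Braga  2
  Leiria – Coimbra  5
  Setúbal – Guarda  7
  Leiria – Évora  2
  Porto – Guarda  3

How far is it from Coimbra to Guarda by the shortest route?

6

A few of the Coimbra→Guarda routes:
Coimbra -> Leiria -> Guarda: 5 + 3 = 8
Coimbra -> Braga -> Porto -> Guarda: 9 + 2 + 3 = 14
Coimbra -> Porto -> Setúbal -> Guarda: 3 + 3 + 7 = 13
Coimbra -> Leiria -> Porto -> Guarda: 5 + 7 + 3 = 15
Coimbra -> Porto -> Guarda: 3 + 3 = 6
Coimbra -> Porto -> Leiria -> Guarda: 3 + 7 + 3 = 13
The minimum is 6 mi.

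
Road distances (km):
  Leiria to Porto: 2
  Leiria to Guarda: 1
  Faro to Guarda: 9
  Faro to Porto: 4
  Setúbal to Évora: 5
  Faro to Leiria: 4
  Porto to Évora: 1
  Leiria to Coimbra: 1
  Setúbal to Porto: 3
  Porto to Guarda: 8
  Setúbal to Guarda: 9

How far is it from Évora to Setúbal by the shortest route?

Comparing a few candidate routes:
Évora→Porto→Leiria→Guarda→Setúbal: 1 + 2 + 1 + 9 = 13
Évora→Porto→Setúbal: 1 + 3 = 4
Évora→Setúbal: 5
Évora→Porto→Guarda→Setúbal: 1 + 8 + 9 = 18
Shortest: 4 km.

4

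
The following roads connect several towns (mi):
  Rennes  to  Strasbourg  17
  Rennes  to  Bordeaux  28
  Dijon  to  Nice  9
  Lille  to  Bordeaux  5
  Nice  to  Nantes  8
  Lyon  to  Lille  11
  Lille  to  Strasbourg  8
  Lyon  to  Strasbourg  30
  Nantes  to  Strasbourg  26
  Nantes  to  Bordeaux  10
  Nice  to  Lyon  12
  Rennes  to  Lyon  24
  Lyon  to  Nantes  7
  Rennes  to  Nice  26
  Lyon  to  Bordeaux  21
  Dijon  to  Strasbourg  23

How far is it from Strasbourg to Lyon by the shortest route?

Some routes from Strasbourg to Lyon:
Strasbourg - Lyon: 30
Strasbourg - Nantes - Lyon: 26 + 7 = 33
Strasbourg - Lille - Lyon: 8 + 11 = 19
Strasbourg - Lille - Bordeaux - Nantes - Lyon: 8 + 5 + 10 + 7 = 30
Best route has total 19 mi.

19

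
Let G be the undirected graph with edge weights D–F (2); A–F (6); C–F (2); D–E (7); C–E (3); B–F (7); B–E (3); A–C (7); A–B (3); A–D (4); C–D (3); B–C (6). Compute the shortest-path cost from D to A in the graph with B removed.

4

Checking several routes:
D - A: 4
D - F - A: 2 + 6 = 8
D - F - C - A: 2 + 2 + 7 = 11
D - C - A: 3 + 7 = 10
D - E - C - A: 7 + 3 + 7 = 17
D - C - F - A: 3 + 2 + 6 = 11
The minimum is 4.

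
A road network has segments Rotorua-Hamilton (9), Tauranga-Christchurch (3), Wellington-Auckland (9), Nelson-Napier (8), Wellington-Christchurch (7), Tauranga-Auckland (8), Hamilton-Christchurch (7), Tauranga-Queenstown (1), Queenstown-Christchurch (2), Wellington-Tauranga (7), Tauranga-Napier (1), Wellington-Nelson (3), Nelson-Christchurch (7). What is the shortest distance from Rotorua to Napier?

A few of the Rotorua→Napier routes:
Rotorua -> Hamilton -> Christchurch -> Wellington -> Tauranga -> Napier: 9 + 7 + 7 + 7 + 1 = 31
Rotorua -> Hamilton -> Christchurch -> Queenstown -> Tauranga -> Napier: 9 + 7 + 2 + 1 + 1 = 20
Rotorua -> Hamilton -> Christchurch -> Tauranga -> Napier: 9 + 7 + 3 + 1 = 20
Rotorua -> Hamilton -> Christchurch -> Nelson -> Napier: 9 + 7 + 7 + 8 = 31
Shortest: 20.

20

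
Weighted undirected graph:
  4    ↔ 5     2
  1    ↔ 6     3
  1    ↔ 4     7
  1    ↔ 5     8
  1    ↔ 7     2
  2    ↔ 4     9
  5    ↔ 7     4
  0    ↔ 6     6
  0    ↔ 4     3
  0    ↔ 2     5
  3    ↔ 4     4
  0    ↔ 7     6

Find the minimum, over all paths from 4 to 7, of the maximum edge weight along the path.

Comparing a few candidate routes:
4→0→6→1→7: max(3, 6, 3, 2) = 6
4→1→6→0→7: max(7, 3, 6, 6) = 7
4→0→7: max(3, 6) = 6
4→5→7: max(2, 4) = 4
4→1→7: max(7, 2) = 7
Smallest bottleneck: 4.

4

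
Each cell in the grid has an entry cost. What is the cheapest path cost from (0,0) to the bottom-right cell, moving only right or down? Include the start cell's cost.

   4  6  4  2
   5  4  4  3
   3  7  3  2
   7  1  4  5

26

One optimal route is r0c0→r0c1→r0c2→r0c3→r1c3→r2c3→r3c3.
Its cost is 4 + 6 + 4 + 2 + 3 + 2 + 5 = 26.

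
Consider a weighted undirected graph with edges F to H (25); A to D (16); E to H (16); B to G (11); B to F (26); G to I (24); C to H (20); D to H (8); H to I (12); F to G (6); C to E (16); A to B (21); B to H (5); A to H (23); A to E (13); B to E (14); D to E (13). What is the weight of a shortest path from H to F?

22

Some routes from H to F:
H → D → E → B → G → F: 8 + 13 + 14 + 11 + 6 = 52
H → B → G → F: 5 + 11 + 6 = 22
H → E → B → G → F: 16 + 14 + 11 + 6 = 47
H → B → F: 5 + 26 = 31
H → F: 25
H → I → G → F: 12 + 24 + 6 = 42
Best route has total 22.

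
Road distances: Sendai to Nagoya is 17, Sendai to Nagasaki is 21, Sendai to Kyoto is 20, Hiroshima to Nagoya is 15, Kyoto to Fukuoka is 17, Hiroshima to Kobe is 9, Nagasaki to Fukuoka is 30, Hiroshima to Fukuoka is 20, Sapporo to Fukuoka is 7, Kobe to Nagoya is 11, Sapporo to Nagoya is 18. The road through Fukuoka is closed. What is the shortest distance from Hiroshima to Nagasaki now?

Paths from Hiroshima to Nagasaki avoiding Fukuoka:
Hiroshima -> Nagoya -> Sendai -> Nagasaki: 15 + 17 + 21 = 53
Hiroshima -> Kobe -> Nagoya -> Sendai -> Nagasaki: 9 + 11 + 17 + 21 = 58
The minimum is 53.

53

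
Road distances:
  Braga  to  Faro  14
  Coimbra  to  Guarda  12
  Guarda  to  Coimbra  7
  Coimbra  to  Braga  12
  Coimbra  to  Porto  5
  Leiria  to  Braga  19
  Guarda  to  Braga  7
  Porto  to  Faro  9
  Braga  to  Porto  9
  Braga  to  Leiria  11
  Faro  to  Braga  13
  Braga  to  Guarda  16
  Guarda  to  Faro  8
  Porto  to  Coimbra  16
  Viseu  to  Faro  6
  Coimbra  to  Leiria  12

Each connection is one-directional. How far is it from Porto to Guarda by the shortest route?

28

Candidate routes:
Porto-Coimbra-Leiria-Braga-Guarda: 16 + 12 + 19 + 16 = 63
Porto-Coimbra-Braga-Guarda: 16 + 12 + 16 = 44
Porto-Coimbra-Guarda: 16 + 12 = 28
Porto-Faro-Braga-Guarda: 9 + 13 + 16 = 38
The minimum is 28.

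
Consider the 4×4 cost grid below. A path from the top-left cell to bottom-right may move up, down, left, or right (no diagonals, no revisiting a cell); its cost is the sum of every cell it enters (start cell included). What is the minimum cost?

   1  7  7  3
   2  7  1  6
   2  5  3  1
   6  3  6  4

Take (0,0) → (1,0) → (2,0) → (2,1) → (2,2) → (2,3) → (3,3) for a total of 1 + 2 + 2 + 5 + 3 + 1 + 4 = 18.

18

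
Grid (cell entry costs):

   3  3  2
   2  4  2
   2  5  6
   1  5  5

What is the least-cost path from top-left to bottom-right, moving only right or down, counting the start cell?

18

Best path: r0c0 r1c0 r2c0 r3c0 r3c1 r3c2
Cost: 3 + 2 + 2 + 1 + 5 + 5 = 18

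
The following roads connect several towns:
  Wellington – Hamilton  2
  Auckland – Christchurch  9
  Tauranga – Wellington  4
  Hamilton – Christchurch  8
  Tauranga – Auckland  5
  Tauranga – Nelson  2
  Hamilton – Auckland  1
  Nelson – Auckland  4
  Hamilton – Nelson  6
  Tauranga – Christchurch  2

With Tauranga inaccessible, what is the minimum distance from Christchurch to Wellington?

Candidate routes:
Christchurch → Hamilton → Wellington: 8 + 2 = 10
Christchurch → Auckland → Hamilton → Wellington: 9 + 1 + 2 = 12
Christchurch → Auckland → Nelson → Hamilton → Wellington: 9 + 4 + 6 + 2 = 21
The minimum is 10.

10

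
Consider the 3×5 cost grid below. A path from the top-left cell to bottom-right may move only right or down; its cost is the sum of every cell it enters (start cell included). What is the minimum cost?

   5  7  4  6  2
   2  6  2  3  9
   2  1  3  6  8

Best path: [0,0] -> [1,0] -> [2,0] -> [2,1] -> [2,2] -> [2,3] -> [2,4]
Cost: 5 + 2 + 2 + 1 + 3 + 6 + 8 = 27
(Top row then right column would cost 41.)

27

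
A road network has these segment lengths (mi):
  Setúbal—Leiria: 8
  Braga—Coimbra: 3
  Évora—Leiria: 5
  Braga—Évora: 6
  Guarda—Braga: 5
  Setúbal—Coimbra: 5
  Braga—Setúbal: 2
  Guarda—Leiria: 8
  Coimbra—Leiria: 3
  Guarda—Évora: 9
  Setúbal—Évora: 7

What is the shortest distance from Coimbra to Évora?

8

Some routes from Coimbra to Évora:
Coimbra -> Braga -> Évora: 3 + 6 = 9
Coimbra -> Setúbal -> Braga -> Évora: 5 + 2 + 6 = 13
Coimbra -> Braga -> Setúbal -> Évora: 3 + 2 + 7 = 12
Coimbra -> Braga -> Guarda -> Évora: 3 + 5 + 9 = 17
Coimbra -> Setúbal -> Évora: 5 + 7 = 12
Coimbra -> Leiria -> Évora: 3 + 5 = 8
Best route has total 8 mi.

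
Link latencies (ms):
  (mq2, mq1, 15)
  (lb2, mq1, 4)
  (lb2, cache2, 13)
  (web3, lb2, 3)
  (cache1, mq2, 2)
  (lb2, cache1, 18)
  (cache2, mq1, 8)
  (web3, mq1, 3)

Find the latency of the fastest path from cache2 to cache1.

25

Checking several routes:
cache2 → lb2 → cache1: 13 + 18 = 31
cache2 → mq1 → web3 → lb2 → cache1: 8 + 3 + 3 + 18 = 32
cache2 → lb2 → mq1 → mq2 → cache1: 13 + 4 + 15 + 2 = 34
cache2 → mq1 → lb2 → cache1: 8 + 4 + 18 = 30
cache2 → mq1 → mq2 → cache1: 8 + 15 + 2 = 25
Shortest: 25 ms.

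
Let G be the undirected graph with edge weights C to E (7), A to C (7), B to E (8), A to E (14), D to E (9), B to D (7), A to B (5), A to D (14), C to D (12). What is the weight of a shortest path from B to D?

Some routes from B to D:
B - D: 7
B - E - C - D: 8 + 7 + 12 = 27
B - E - D: 8 + 9 = 17
B - A - D: 5 + 14 = 19
B - A - C - D: 5 + 7 + 12 = 24
The minimum is 7.

7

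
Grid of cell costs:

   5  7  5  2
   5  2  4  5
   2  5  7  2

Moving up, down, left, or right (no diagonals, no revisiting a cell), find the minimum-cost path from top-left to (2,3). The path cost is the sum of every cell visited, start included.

Best path: r0c0→r1c0→r1c1→r1c2→r1c3→r2c3
Cost: 5 + 5 + 2 + 4 + 5 + 2 = 23

23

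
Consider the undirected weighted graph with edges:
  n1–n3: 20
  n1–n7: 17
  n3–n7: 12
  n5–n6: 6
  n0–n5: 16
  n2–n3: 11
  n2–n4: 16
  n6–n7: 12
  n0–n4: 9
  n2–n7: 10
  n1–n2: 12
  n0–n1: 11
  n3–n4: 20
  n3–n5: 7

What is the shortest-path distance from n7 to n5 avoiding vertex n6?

19

Comparing a few candidate routes:
n7-n2-n1-n0-n5: 10 + 12 + 11 + 16 = 49
n7-n1-n0-n5: 17 + 11 + 16 = 44
n7-n1-n2-n3-n5: 17 + 12 + 11 + 7 = 47
n7-n2-n3-n5: 10 + 11 + 7 = 28
n7-n3-n5: 12 + 7 = 19
n7-n1-n3-n5: 17 + 20 + 7 = 44
Best route has total 19.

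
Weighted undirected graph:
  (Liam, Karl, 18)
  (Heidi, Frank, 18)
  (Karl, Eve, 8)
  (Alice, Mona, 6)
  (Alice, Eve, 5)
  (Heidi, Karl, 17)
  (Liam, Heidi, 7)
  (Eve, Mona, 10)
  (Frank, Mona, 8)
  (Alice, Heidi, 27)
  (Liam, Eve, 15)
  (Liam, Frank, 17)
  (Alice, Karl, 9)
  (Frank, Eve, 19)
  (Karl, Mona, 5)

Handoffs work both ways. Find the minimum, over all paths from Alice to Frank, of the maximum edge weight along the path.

8

Checking several routes:
Alice-Eve-Karl-Mona-Frank: max(5, 8, 5, 8) = 8
Alice-Karl-Mona-Frank: max(9, 5, 8) = 9
Alice-Mona-Frank: max(6, 8) = 8
Alice-Karl-Eve-Mona-Frank: max(9, 8, 10, 8) = 10
Best route has worst link 8.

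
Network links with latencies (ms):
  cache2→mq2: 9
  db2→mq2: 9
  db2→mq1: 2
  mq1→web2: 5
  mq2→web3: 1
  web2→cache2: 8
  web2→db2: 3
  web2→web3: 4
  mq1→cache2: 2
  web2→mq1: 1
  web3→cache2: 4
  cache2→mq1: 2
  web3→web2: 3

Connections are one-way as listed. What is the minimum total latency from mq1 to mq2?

Some routes from mq1 to mq2:
mq1 -> web2 -> db2 -> mq2: 5 + 3 + 9 = 17
mq1 -> web2 -> cache2 -> mq2: 5 + 8 + 9 = 22
mq1 -> cache2 -> mq2: 2 + 9 = 11
The minimum is 11 ms.

11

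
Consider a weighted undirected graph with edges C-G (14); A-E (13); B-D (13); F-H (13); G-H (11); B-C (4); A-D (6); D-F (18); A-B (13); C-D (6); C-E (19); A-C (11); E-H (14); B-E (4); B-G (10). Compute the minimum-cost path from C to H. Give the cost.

Some routes from C to H:
C-E-H: 19 + 14 = 33
C-G-H: 14 + 11 = 25
C-B-G-H: 4 + 10 + 11 = 25
C-B-E-H: 4 + 4 + 14 = 22
Best route has total 22.

22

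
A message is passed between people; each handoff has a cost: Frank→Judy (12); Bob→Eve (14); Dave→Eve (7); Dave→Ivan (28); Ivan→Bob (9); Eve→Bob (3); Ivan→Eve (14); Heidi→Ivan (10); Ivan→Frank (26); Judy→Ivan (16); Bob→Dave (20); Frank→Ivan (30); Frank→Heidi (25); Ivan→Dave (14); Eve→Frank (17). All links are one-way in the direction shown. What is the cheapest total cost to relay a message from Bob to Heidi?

Candidate routes:
Bob→Dave→Ivan→Eve→Frank→Heidi: 20 + 28 + 14 + 17 + 25 = 104
Bob→Dave→Ivan→Frank→Heidi: 20 + 28 + 26 + 25 = 99
Bob→Eve→Frank→Heidi: 14 + 17 + 25 = 56
Bob→Dave→Eve→Frank→Heidi: 20 + 7 + 17 + 25 = 69
Best route has total 56.

56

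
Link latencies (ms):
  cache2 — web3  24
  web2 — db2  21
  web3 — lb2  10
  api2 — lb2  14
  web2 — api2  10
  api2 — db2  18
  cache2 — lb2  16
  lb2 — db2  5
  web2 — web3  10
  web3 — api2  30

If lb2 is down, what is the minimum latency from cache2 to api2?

Candidate routes:
cache2 - web3 - web2 - db2 - api2: 24 + 10 + 21 + 18 = 73
cache2 - web3 - web2 - api2: 24 + 10 + 10 = 44
cache2 - web3 - api2: 24 + 30 = 54
The minimum is 44 ms.

44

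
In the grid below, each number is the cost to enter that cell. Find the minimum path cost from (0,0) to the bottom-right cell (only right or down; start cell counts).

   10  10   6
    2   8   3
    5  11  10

33

Path [0,0] [1,0] [1,1] [1,2] [2,2]: 10 + 2 + 8 + 3 + 10 = 33.
(Top row then right column would cost 39.)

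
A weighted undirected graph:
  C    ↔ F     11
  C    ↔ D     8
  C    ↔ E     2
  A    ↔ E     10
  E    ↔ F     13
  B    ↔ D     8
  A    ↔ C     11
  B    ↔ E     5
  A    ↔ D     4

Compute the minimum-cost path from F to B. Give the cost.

18

Checking several routes:
F → C → E → B: 11 + 2 + 5 = 18
F → E → C → D → B: 13 + 2 + 8 + 8 = 31
F → C → D → B: 11 + 8 + 8 = 27
F → E → B: 13 + 5 = 18
The minimum is 18.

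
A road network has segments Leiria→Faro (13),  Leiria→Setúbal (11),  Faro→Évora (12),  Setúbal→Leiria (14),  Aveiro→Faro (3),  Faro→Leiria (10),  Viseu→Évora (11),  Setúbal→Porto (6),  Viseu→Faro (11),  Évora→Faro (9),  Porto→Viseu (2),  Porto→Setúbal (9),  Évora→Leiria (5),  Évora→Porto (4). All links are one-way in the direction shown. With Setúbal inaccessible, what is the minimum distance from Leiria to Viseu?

Paths from Leiria to Viseu avoiding Setúbal:
Leiria-Faro-Évora-Porto-Viseu: 13 + 12 + 4 + 2 = 31
Best route has total 31 mi.

31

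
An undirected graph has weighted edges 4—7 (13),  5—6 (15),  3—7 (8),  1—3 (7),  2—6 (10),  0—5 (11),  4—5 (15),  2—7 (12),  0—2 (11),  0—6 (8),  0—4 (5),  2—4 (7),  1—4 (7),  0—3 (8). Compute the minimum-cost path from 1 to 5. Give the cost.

22

A few of the 1→5 routes:
1 - 4 - 0 - 6 - 5: 7 + 5 + 8 + 15 = 35
1 - 3 - 0 - 4 - 5: 7 + 8 + 5 + 15 = 35
1 - 4 - 2 - 0 - 5: 7 + 7 + 11 + 11 = 36
1 - 4 - 0 - 5: 7 + 5 + 11 = 23
1 - 4 - 5: 7 + 15 = 22
1 - 3 - 0 - 5: 7 + 8 + 11 = 26
Best route has total 22.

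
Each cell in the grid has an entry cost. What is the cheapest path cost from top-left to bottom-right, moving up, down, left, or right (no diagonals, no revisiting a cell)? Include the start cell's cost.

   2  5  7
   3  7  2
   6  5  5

19

Cheapest: r0c0 → r1c0 → r1c1 → r1c2 → r2c2
  2 + 3 + 7 + 2 + 5 = 19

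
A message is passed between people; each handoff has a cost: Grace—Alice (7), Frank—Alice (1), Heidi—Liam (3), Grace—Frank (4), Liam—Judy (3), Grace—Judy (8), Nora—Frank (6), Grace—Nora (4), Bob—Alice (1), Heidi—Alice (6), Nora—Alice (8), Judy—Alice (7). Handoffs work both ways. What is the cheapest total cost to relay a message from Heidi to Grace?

11

Comparing a few candidate routes:
Heidi - Alice - Grace: 6 + 7 = 13
Heidi - Alice - Frank - Grace: 6 + 1 + 4 = 11
Heidi - Liam - Judy - Grace: 3 + 3 + 8 = 14
Best route has total 11.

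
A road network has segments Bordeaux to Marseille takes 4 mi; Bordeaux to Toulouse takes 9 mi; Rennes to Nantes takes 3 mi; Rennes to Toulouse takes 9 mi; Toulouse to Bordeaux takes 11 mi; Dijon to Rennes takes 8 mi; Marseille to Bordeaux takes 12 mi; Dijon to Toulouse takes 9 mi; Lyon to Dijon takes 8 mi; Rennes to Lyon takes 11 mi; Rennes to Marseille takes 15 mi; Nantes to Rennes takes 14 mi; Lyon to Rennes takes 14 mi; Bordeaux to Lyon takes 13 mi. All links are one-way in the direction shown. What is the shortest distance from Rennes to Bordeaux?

Paths from Rennes to Bordeaux:
Rennes - Toulouse - Bordeaux: 9 + 11 = 20
Rennes - Lyon - Dijon - Toulouse - Bordeaux: 11 + 8 + 9 + 11 = 39
Rennes - Marseille - Bordeaux: 15 + 12 = 27
Shortest: 20 mi.

20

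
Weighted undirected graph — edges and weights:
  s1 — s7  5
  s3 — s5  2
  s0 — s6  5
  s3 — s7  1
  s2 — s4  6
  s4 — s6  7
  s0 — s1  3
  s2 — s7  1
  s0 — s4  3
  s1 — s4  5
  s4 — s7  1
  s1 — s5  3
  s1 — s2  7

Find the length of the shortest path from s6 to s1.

Some routes from s6 to s1:
s6 - s4 - s0 - s1: 7 + 3 + 3 = 13
s6 - s4 - s7 - s1: 7 + 1 + 5 = 13
s6 - s4 - s7 - s3 - s5 - s1: 7 + 1 + 1 + 2 + 3 = 14
s6 - s0 - s4 - s1: 5 + 3 + 5 = 13
s6 - s4 - s1: 7 + 5 = 12
s6 - s0 - s1: 5 + 3 = 8
Best route has total 8.

8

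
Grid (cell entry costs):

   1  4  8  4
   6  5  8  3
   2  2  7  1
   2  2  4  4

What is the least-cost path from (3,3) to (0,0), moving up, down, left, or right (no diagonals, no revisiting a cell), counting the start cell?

21

Take [3,3]→[3,2]→[3,1]→[2,1]→[2,0]→[1,0]→[0,0] for a total of 4 + 4 + 2 + 2 + 2 + 6 + 1 = 21.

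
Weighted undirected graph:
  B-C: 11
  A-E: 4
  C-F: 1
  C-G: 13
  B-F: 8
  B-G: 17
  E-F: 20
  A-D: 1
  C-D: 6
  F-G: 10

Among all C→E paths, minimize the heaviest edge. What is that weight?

Paths from C to E:
C -> G -> F -> E: max(13, 10, 20) = 20
C -> D -> A -> E: max(6, 1, 4) = 6
C -> B -> F -> E: max(11, 8, 20) = 20
C -> B -> G -> F -> E: max(11, 17, 10, 20) = 20
C -> G -> B -> F -> E: max(13, 17, 8, 20) = 20
C -> F -> E: max(1, 20) = 20
The minimum achievable maximum is 6.

6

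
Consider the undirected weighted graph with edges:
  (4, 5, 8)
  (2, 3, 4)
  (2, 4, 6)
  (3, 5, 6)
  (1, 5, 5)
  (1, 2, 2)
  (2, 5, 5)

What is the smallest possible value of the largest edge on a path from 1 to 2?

Paths from 1 to 2:
1 - 5 - 2: max(5, 5) = 5
1 - 2: max(2) = 2
1 - 5 - 3 - 2: max(5, 6, 4) = 6
1 - 5 - 4 - 2: max(5, 8, 6) = 8
The minimum achievable maximum is 2.

2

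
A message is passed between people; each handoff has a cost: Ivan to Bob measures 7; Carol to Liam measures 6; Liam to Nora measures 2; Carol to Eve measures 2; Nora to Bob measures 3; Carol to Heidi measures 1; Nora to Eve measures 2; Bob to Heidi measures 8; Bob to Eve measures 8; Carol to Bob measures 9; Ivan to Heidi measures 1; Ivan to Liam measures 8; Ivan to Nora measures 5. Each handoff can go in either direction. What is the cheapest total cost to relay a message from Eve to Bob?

A few of the Eve→Bob routes:
Eve-Nora-Bob: 2 + 3 = 5
Eve-Carol-Heidi-Bob: 2 + 1 + 8 = 11
Eve-Carol-Heidi-Ivan-Bob: 2 + 1 + 1 + 7 = 11
Eve-Bob: 8
The minimum is 5.

5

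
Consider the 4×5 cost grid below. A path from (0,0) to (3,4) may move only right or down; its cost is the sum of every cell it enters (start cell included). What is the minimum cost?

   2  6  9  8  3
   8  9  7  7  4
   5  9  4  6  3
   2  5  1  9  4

36

One optimal route is r0c0 → r1c0 → r2c0 → r3c0 → r3c1 → r3c2 → r3c3 → r3c4.
Its cost is 2 + 8 + 5 + 2 + 5 + 1 + 9 + 4 = 36.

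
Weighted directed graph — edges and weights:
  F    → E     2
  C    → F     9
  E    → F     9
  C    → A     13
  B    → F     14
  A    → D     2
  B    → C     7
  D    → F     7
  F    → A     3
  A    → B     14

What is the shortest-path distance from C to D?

14

Candidate routes:
C - F - A - D: 9 + 3 + 2 = 14
C - A - D: 13 + 2 = 15
Shortest: 14.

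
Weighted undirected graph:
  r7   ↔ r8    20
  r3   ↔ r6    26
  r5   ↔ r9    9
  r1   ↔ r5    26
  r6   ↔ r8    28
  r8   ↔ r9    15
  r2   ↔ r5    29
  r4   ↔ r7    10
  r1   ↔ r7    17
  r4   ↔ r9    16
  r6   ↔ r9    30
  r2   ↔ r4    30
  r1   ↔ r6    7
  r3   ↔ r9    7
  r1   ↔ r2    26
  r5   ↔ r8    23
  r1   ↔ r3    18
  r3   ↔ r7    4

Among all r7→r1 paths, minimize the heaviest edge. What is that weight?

Some routes from r7 to r1:
r7 → r1: max(17) = 17
r7 → r4 → r9 → r3 → r1: max(10, 16, 7, 18) = 18
r7 → r3 → r1: max(4, 18) = 18
The minimum achievable maximum is 17.

17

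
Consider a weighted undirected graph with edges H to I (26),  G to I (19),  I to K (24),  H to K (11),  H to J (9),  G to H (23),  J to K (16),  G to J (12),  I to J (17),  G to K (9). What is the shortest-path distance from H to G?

A few of the H→G routes:
H→G: 23
H→J→I→G: 9 + 17 + 19 = 45
H→J→K→G: 9 + 16 + 9 = 34
H→K→G: 11 + 9 = 20
H→K→J→G: 11 + 16 + 12 = 39
H→J→G: 9 + 12 = 21
Shortest: 20.

20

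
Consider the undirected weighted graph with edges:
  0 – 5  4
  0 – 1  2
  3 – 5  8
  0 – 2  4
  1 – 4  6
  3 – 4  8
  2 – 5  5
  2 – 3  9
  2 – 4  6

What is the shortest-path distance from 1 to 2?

6

A few of the 1→2 routes:
1 → 4 → 2: 6 + 6 = 12
1 → 0 → 5 → 2: 2 + 4 + 5 = 11
1 → 4 → 3 → 2: 6 + 8 + 9 = 23
1 → 0 → 2: 2 + 4 = 6
The minimum is 6.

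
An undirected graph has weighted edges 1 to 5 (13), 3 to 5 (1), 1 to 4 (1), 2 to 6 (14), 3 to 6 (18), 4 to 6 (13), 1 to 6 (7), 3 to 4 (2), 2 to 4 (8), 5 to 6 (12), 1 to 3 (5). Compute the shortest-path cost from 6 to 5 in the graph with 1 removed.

Candidate routes:
6 - 4 - 3 - 5: 13 + 2 + 1 = 16
6 - 5: 12
6 - 3 - 5: 18 + 1 = 19
6 - 2 - 4 - 3 - 5: 14 + 8 + 2 + 1 = 25
The minimum is 12.

12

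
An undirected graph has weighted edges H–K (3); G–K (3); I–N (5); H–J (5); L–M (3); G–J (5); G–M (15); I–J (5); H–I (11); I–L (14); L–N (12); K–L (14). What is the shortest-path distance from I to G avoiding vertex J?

17

A few of the I→G routes:
I→N→L→K→G: 5 + 12 + 14 + 3 = 34
I→H→K→G: 11 + 3 + 3 = 17
I→L→M→G: 14 + 3 + 15 = 32
I→L→K→G: 14 + 14 + 3 = 31
I→N→L→M→G: 5 + 12 + 3 + 15 = 35
Best route has total 17.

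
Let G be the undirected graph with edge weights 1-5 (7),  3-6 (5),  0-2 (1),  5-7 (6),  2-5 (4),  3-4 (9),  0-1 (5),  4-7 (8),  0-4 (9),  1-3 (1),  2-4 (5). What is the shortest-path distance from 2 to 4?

Some routes from 2 to 4:
2-5-7-4: 4 + 6 + 8 = 18
2-0-4: 1 + 9 = 10
2-4: 5
2-0-1-3-4: 1 + 5 + 1 + 9 = 16
Best route has total 5.

5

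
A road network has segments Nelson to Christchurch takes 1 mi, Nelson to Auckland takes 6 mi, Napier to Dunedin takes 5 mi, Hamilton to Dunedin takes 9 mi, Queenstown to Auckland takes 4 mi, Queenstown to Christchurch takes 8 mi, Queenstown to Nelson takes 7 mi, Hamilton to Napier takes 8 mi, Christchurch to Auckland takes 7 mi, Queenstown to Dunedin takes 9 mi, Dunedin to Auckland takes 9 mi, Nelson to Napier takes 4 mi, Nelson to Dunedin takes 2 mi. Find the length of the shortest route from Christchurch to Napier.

5

A few of the Christchurch→Napier routes:
Christchurch - Queenstown - Nelson - Napier: 8 + 7 + 4 = 19
Christchurch - Nelson - Napier: 1 + 4 = 5
Christchurch - Auckland - Nelson - Napier: 7 + 6 + 4 = 17
Christchurch - Nelson - Dunedin - Napier: 1 + 2 + 5 = 8
Best route has total 5 mi.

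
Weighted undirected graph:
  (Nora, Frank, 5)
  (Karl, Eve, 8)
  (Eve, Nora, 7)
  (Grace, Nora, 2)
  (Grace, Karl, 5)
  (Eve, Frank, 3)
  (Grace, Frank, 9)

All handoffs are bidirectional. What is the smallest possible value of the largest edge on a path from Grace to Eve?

Some routes from Grace to Eve:
Grace→Nora→Eve: max(2, 7) = 7
Grace→Karl→Eve: max(5, 8) = 8
Grace→Frank→Nora→Eve: max(9, 5, 7) = 9
Grace→Nora→Frank→Eve: max(2, 5, 3) = 5
Smallest bottleneck: 5.

5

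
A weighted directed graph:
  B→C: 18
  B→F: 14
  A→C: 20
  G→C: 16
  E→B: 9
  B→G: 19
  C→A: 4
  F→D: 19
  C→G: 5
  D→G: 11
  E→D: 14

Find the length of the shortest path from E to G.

Candidate routes:
E - B - G: 9 + 19 = 28
E - B - F - D - G: 9 + 14 + 19 + 11 = 53
E - D - G: 14 + 11 = 25
E - B - C - G: 9 + 18 + 5 = 32
Shortest: 25.

25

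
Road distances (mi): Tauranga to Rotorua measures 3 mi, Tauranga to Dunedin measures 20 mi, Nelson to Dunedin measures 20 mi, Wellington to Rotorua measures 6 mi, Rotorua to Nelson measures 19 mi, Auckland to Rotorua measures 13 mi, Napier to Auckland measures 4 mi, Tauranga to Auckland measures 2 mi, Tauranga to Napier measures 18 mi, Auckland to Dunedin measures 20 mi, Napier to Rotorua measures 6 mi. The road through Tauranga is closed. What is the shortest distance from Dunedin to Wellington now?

Candidate routes:
Dunedin - Auckland - Rotorua - Wellington: 20 + 13 + 6 = 39
Dunedin - Nelson - Rotorua - Wellington: 20 + 19 + 6 = 45
Dunedin - Auckland - Napier - Rotorua - Wellington: 20 + 4 + 6 + 6 = 36
The minimum is 36 mi.

36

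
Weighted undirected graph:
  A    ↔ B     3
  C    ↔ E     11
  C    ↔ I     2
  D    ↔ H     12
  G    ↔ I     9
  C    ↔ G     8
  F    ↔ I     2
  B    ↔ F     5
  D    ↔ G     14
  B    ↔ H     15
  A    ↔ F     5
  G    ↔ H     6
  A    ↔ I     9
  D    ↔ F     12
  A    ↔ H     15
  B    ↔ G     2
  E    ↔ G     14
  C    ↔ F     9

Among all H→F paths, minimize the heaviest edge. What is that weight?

Some routes from H to F:
H - G - C - I - A - B - F: max(6, 8, 2, 9, 3, 5) = 9
H - G - C - I - F: max(6, 8, 2, 2) = 8
H - G - C - I - A - F: max(6, 8, 2, 9, 5) = 9
H - G - C - F: max(6, 8, 9) = 9
H - G - B - A - F: max(6, 2, 3, 5) = 6
H - G - B - F: max(6, 2, 5) = 6
Smallest bottleneck: 6.

6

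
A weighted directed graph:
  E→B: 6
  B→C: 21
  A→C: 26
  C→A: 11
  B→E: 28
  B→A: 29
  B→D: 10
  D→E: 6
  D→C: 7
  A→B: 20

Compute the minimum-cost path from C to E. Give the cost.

47

Routes from C to E:
C -> A -> B -> D -> E: 11 + 20 + 10 + 6 = 47
C -> A -> B -> E: 11 + 20 + 28 = 59
Shortest: 47.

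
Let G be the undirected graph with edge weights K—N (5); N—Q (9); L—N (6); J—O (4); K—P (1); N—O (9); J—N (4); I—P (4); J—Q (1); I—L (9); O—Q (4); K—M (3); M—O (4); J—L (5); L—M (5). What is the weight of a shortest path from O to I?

12

A few of the O→I routes:
O→M→K→P→I: 4 + 3 + 1 + 4 = 12
O→J→L→I: 4 + 5 + 9 = 18
O→J→N→K→P→I: 4 + 4 + 5 + 1 + 4 = 18
The minimum is 12.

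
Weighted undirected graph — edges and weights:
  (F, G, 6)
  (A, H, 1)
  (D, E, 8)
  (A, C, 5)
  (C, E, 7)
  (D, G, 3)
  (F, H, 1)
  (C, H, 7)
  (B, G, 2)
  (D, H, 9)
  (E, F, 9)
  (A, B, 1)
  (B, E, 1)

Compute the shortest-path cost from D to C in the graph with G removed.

Checking several routes:
D → H → A → C: 9 + 1 + 5 = 15
D → E → B → A → C: 8 + 1 + 1 + 5 = 15
D → E → C: 8 + 7 = 15
Best route has total 15.

15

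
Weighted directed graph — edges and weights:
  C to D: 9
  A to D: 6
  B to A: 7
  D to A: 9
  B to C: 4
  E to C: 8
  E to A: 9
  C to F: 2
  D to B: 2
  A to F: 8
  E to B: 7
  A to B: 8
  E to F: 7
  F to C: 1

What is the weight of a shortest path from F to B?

Routes from F to B:
F → C → D → A → B: 1 + 9 + 9 + 8 = 27
F → C → D → B: 1 + 9 + 2 = 12
The minimum is 12.

12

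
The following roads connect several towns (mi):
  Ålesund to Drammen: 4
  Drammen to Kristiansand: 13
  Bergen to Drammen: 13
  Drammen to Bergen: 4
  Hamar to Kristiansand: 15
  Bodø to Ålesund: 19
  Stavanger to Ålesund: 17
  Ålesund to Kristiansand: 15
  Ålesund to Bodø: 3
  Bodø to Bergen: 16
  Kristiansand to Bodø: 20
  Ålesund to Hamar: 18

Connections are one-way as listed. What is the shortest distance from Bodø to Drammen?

Candidate routes:
Bodø → Ålesund → Drammen: 19 + 4 = 23
Bodø → Bergen → Drammen: 16 + 13 = 29
Best route has total 23 mi.

23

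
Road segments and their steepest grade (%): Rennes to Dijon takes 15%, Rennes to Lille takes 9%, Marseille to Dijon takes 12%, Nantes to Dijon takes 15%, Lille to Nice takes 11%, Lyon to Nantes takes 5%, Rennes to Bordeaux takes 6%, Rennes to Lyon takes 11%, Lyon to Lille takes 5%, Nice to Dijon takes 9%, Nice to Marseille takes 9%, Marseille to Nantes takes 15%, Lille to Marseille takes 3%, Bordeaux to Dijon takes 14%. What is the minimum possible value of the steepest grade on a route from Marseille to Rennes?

9

Comparing a few candidate routes:
Marseille-Nice-Lille-Lyon-Rennes: max(9, 11, 5, 11) = 11
Marseille-Lille-Lyon-Rennes: max(3, 5, 11) = 11
Marseille-Dijon-Nice-Lille-Rennes: max(12, 9, 11, 9) = 12
Marseille-Nice-Lille-Rennes: max(9, 11, 9) = 11
Marseille-Lille-Rennes: max(3, 9) = 9
Smallest bottleneck: 9%.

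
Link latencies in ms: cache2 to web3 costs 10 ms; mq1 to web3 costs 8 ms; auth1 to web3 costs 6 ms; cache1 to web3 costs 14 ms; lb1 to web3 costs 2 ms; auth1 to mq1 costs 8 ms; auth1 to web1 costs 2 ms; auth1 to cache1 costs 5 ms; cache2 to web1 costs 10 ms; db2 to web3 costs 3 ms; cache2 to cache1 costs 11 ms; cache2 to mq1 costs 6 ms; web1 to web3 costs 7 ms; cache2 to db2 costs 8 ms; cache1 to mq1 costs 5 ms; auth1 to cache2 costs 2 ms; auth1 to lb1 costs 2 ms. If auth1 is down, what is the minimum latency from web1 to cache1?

Checking several routes:
web1→web3→mq1→cache1: 7 + 8 + 5 = 20
web1→cache2→cache1: 10 + 11 = 21
web1→cache2→mq1→cache1: 10 + 6 + 5 = 21
web1→web3→cache1: 7 + 14 = 21
web1→web3→cache2→mq1→cache1: 7 + 10 + 6 + 5 = 28
The minimum is 20 ms.

20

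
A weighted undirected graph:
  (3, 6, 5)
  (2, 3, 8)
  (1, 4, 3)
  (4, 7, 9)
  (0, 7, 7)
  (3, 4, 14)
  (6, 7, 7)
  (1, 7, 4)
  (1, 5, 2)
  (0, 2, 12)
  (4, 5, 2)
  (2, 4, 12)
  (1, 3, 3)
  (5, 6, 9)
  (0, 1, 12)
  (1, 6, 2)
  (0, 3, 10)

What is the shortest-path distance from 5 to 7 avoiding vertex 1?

11

Some routes from 5 to 7 avoiding 1:
5→4→2→0→7: 2 + 12 + 12 + 7 = 33
5→6→7: 9 + 7 = 16
5→4→3→0→7: 2 + 14 + 10 + 7 = 33
5→6→3→0→7: 9 + 5 + 10 + 7 = 31
5→4→7: 2 + 9 = 11
5→4→3→6→7: 2 + 14 + 5 + 7 = 28
Shortest: 11.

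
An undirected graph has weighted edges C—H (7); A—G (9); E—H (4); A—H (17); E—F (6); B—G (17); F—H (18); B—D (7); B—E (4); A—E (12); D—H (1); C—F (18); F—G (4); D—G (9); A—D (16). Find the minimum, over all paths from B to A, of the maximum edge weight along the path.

9

Checking several routes:
B - E - H - D - G - A: max(4, 4, 1, 9, 9) = 9
B - E - F - G - A: max(4, 6, 4, 9) = 9
B - D - H - E - F - G - A: max(7, 1, 4, 6, 4, 9) = 9
B - D - G - A: max(7, 9, 9) = 9
The minimum achievable maximum is 9.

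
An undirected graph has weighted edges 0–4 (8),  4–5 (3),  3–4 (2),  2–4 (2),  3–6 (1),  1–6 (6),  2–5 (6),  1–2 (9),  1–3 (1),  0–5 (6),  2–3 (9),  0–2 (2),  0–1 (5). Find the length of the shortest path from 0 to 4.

4

A few of the 0→4 routes:
0 -> 1 -> 3 -> 4: 5 + 1 + 2 = 8
0 -> 2 -> 4: 2 + 2 = 4
0 -> 4: 8
0 -> 5 -> 4: 6 + 3 = 9
Best route has total 4.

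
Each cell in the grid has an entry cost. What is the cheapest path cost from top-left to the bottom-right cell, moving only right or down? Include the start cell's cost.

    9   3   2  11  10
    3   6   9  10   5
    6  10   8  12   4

42

Cheapest: r0c0→r0c1→r0c2→r1c2→r1c3→r1c4→r2c4
  9 + 3 + 2 + 9 + 10 + 5 + 4 = 42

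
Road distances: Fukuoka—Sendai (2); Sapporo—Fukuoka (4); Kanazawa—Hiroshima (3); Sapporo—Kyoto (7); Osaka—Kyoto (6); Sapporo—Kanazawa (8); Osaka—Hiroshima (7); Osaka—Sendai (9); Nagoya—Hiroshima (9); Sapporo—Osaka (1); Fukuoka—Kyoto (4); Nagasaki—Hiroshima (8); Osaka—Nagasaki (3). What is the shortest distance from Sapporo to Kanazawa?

8

Checking several routes:
Sapporo -> Osaka -> Nagasaki -> Hiroshima -> Kanazawa: 1 + 3 + 8 + 3 = 15
Sapporo -> Kanazawa: 8
Sapporo -> Kyoto -> Osaka -> Hiroshima -> Kanazawa: 7 + 6 + 7 + 3 = 23
Sapporo -> Osaka -> Hiroshima -> Kanazawa: 1 + 7 + 3 = 11
The minimum is 8.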